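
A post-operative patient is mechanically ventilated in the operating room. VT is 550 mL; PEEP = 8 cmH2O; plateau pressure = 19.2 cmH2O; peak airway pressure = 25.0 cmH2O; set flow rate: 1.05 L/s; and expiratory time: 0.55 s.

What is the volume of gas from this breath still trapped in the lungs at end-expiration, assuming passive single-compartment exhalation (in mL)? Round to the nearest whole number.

R = (PIP − Pplat)/V̇ = (25.0 − 19.2) / 1.05 = 5.8/1.05 = 5.524 cmH2O·s/L.
C = Vt/(Pplat − PEEP) = 550.0 / (19.2 − 8) = 550.0/11.2 = 49.107 mL/cmH2O.
τ = R × C = 5.524 × 0.04911 L/cmH2O = 0.2713 s.
Fraction remaining = e^(−Te/τ) = e^(−0.55/0.2713) = 0.1317.
Trapped volume = 550.0 × 0.1317 = 72.435 mL.

72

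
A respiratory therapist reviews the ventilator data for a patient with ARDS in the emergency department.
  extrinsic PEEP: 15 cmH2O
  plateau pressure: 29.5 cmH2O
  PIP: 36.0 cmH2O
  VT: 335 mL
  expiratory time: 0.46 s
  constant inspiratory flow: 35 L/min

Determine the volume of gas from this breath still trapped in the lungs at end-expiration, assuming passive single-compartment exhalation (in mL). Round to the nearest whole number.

Flow: 35 L/min ÷ 60 = 0.5833 L/s.
R = (PIP − Pplat)/V̇ = (36.0 − 29.5) / 0.5833 = 6.5/0.5833 = 11.143 cmH2O·s/L.
C = Vt/(Pplat − PEEP) = 335.0 / (29.5 − 15) = 335.0/14.5 = 23.103 mL/cmH2O.
τ = R × C = 11.143 × 0.0231 L/cmH2O = 0.2574 s.
Fraction remaining = e^(−Te/τ) = e^(−0.46/0.2574) = 0.1674.
Trapped volume = 335.0 × 0.1674 = 56.079 mL.

56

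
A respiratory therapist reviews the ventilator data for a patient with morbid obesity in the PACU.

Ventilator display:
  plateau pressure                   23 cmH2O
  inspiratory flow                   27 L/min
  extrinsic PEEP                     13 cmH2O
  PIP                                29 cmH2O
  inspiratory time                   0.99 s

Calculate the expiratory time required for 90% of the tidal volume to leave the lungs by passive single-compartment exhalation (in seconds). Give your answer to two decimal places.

Flow: 27 L/min ÷ 60 = 0.45 L/s.
Vt = flow × Ti = 0.45 L/s × 0.99 s × 1000 mL/L = 445.5 mL.
R = (PIP − Pplat)/V̇ = (29 − 23) / 0.45 = 6.0/0.45 = 13.333 cmH2O·s/L.
C = Vt/(Pplat − PEEP) = 445.5 / (23 − 13) = 445.5/10.0 = 44.55 mL/cmH2O.
τ = R × C = 13.333 × 0.04455 L/cmH2O = 0.594 s.
t = −τ·ln(1 − 0.90) = −0.594·ln(0.1) = 1.368 s.

1.37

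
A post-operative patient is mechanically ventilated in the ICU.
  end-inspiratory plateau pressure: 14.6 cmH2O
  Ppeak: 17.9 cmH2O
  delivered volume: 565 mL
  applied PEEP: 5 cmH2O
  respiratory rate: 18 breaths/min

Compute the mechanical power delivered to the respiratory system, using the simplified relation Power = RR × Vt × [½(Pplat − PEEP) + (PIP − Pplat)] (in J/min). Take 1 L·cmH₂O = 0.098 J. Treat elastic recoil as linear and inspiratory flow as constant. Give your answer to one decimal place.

Per-breath work = Vt × [½(Pplat−PEEP) + (PIP−Pplat)] = 0.565 × [0.5×9.6 + 3.3] = 0.565 × 8.1 = 4.577 L·cmH2O.
Power = 18 × 4.577 = 82.386 L·cmH2O/min.
× 0.098 J/(L·cmH2O) → 8.074 J/min.

8.1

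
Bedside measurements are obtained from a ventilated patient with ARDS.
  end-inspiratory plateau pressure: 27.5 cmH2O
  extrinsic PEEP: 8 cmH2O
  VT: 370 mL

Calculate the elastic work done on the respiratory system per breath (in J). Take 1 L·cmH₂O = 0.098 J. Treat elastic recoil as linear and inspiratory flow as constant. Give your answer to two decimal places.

Elastic work ≈ ½ × (Pplat − PEEP) × Vt = 0.5 × (27.5 − 8) × 0.370 L = 0.5 × 19.5 × 0.370 = 3.608 L·cmH2O.
× 0.098 J/(L·cmH2O) → 0.3536 J.

0.35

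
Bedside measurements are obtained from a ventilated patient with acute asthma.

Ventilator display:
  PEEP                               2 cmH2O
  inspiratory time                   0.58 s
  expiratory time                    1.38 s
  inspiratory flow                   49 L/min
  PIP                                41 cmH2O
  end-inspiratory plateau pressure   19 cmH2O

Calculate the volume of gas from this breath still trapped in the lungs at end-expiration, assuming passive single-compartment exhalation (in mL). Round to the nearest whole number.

75

Flow: 49 L/min ÷ 60 = 0.8167 L/s.
Vt = flow × Ti = 0.8167 L/s × 0.58 s × 1000 mL/L = 473.69 mL.
R = (PIP − Pplat)/V̇ = (41 − 19) / 0.8167 = 22.0/0.8167 = 26.938 cmH2O·s/L.
C = Vt/(Pplat − PEEP) = 473.69 / (19 − 2) = 473.69/17.0 = 27.864 mL/cmH2O.
τ = R × C = 26.938 × 0.02786 L/cmH2O = 0.7505 s.
Fraction remaining = e^(−Te/τ) = e^(−1.38/0.7505) = 0.159.
Trapped volume = 473.69 × 0.159 = 75.317 mL.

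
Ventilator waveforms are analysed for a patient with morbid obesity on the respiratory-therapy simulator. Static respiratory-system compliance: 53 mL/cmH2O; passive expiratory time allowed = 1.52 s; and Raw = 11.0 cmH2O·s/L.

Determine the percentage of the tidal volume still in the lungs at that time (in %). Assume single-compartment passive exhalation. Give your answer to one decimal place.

7.4

τ = R × C = 11.0 × 53 mL/cmH2O = 11.0 × 0.053 L/cmH2O = 0.583 s.
Passive exhalation: V(t)/V₀ = e^(−t/τ) = e^(−1.52/0.583) = 0.07374.
Fraction remaining = 0.07374 → 7.374%.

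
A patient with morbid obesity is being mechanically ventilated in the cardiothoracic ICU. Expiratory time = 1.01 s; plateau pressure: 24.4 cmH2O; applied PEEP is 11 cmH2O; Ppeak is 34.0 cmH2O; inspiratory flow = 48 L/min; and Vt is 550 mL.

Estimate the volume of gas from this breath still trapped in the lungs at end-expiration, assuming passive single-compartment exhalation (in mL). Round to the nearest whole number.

Flow: 48 L/min ÷ 60 = 0.8 L/s.
R = (PIP − Pplat)/V̇ = (34.0 − 24.4) / 0.8 = 9.6/0.8 = 12.0 cmH2O·s/L.
C = Vt/(Pplat − PEEP) = 550.0 / (24.4 − 11) = 550.0/13.4 = 41.045 mL/cmH2O.
τ = R × C = 12.0 × 0.04105 L/cmH2O = 0.4926 s.
Fraction remaining = e^(−Te/τ) = e^(−1.01/0.4926) = 0.1287.
Trapped volume = 550.0 × 0.1287 = 70.785 mL.

71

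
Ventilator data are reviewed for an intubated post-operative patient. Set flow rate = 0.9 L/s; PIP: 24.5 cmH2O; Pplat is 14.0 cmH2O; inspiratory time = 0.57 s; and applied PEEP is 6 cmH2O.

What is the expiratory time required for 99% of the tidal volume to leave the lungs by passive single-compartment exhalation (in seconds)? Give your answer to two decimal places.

3.45

Vt = flow × Ti = 0.9 L/s × 0.57 s × 1000 mL/L = 513.0 mL.
R = (PIP − Pplat)/V̇ = (24.5 − 14.0) / 0.9 = 10.5/0.9 = 11.667 cmH2O·s/L.
C = Vt/(Pplat − PEEP) = 513.0 / (14.0 − 6) = 513.0/8.0 = 64.125 mL/cmH2O.
τ = R × C = 11.667 × 0.06413 L/cmH2O = 0.7482 s.
t = −τ·ln(1 − 0.99) = −0.7482·ln(0.01) = 3.446 s.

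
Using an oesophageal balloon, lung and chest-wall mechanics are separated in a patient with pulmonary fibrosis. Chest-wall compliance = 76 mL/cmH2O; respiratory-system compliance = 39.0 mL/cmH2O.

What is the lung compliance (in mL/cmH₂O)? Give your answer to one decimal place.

1/CL = 1/Crs − 1/Ccw.
1/CL = 1/39.0 − 1/76 = 0.01248.
CL = 80.128 mL/cmH2O.

80.1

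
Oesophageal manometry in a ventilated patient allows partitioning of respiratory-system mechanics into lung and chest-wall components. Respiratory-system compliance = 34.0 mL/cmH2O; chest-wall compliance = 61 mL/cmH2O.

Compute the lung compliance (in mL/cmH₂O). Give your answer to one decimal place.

76.8

1/CL = 1/Crs − 1/Ccw.
1/CL = 1/34.0 − 1/61 = 0.01302.
CL = 76.805 mL/cmH2O.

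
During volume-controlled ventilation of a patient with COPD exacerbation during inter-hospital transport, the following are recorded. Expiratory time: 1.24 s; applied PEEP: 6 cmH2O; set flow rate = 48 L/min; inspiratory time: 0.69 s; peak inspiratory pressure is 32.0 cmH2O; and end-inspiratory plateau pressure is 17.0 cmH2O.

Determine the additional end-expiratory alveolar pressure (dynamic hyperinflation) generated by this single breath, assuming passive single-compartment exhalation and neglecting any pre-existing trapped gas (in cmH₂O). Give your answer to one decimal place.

2.9

Flow: 48 L/min ÷ 60 = 0.8 L/s.
Vt = flow × Ti = 0.8 L/s × 0.69 s × 1000 mL/L = 552.0 mL.
R = (PIP − Pplat)/V̇ = (32.0 − 17.0) / 0.8 = 15.0/0.8 = 18.75 cmH2O·s/L.
C = Vt/(Pplat − PEEP) = 552.0 / (17.0 − 6) = 552.0/11.0 = 50.182 mL/cmH2O.
τ = R × C = 18.75 × 0.05018 L/cmH2O = 0.9409 s.
Fraction remaining = e^(−Te/τ) = e^(−1.24/0.9409) = 0.2677; trapped volume = 552.0 × 0.2677 = 147.77 mL.
Additional alveolar pressure from trapping ≈ V_trapped / C = 147.77 / 50.182 = 2.945 cmH2O.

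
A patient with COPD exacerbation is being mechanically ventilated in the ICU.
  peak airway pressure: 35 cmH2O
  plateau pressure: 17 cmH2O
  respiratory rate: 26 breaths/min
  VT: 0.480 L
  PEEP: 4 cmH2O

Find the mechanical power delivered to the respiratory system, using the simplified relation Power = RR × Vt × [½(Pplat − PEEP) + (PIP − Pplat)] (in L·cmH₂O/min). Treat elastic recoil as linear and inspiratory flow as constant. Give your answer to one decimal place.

305.8

Per-breath work = Vt × [½(Pplat−PEEP) + (PIP−Pplat)] = 0.480 × [0.5×13.0 + 18.0] = 0.480 × 24.5 = 11.76 L·cmH2O.
Power = 26 × 11.76 = 305.76 L·cmH2O/min.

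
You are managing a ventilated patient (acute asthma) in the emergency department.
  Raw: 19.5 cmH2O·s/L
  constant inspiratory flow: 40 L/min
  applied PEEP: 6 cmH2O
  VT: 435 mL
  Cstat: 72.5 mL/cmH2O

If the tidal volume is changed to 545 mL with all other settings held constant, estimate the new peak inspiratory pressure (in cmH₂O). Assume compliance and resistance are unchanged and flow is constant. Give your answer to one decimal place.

26.5

Flow: 40 L/min ÷ 60 = 0.6667 L/s.
PIP = Vt/C + R·V̇ + PEEP (constant-flow equation of motion).
Only the elastic term changes: ΔPIP = ΔVt / C = (545 − 435) / 72.5 = 1.517 cmH2O.
Original PIP = 435/72.5 + 19.5×0.6667 + 6 = 25.001 cmH2O; new PIP = 25.001 + (1.517) = 26.518 cmH2O.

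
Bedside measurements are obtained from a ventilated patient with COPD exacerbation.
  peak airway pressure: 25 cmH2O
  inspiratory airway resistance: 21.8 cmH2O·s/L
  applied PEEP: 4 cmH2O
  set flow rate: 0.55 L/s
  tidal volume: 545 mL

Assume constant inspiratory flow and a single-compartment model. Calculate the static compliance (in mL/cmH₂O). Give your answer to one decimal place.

Equation of motion (constant flow): PIP = Vt/C + R·V̇ + PEEP.
Vt/C = PIP − R·V̇ − PEEP = 25 − 21.8×0.55 − 4 = 25 − 11.99 − 4 = 9.01 cmH2O.
C = Vt / 9.01 = 545 / 9.01 = 60.488 mL/cmH2O.

60.5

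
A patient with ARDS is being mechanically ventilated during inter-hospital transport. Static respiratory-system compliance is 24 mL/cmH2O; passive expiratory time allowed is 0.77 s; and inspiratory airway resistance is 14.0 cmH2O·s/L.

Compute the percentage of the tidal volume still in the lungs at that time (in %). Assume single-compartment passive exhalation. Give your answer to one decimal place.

10.1

τ = R × C = 14.0 × 24 mL/cmH2O = 14.0 × 0.024 L/cmH2O = 0.336 s.
Passive exhalation: V(t)/V₀ = e^(−t/τ) = e^(−0.77/0.336) = 0.1011.
Fraction remaining = 0.1011 → 10.11%.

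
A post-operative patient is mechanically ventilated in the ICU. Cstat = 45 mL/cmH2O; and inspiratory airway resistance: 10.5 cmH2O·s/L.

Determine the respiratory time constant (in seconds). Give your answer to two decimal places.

τ = R × C = 10.5 × 45 mL/cmH2O = 10.5 × 0.045 L/cmH2O = 0.4725 s.

0.47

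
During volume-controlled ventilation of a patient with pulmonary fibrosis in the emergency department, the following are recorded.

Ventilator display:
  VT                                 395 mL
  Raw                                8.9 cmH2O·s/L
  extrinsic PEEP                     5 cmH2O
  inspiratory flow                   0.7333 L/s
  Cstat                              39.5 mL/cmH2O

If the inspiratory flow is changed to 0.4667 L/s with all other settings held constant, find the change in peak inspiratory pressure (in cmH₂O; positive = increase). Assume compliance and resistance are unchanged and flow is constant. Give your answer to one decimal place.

-2.4

PIP = Vt/C + R·V̇ + PEEP (constant-flow equation of motion).
Only the resistive term changes: ΔPIP = R × ΔV̇ = 8.9 × (0.4667 − 0.7333) = 8.9 × -0.2666 = -2.373 cmH2O.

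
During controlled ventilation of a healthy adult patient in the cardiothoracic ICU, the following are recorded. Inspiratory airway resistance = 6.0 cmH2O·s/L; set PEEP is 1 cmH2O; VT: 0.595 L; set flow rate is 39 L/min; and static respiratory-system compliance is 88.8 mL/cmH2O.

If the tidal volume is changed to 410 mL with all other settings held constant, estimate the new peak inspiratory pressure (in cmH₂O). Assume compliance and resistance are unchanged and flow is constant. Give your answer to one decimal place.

9.5

Flow: 39 L/min ÷ 60 = 0.65 L/s.
PIP = Vt/C + R·V̇ + PEEP (constant-flow equation of motion).
Only the elastic term changes: ΔPIP = ΔVt / C = (410 − 595) / 88.8 = -2.083 cmH2O.
Original PIP = 595/88.8 + 6.0×0.65 + 1 = 11.6 cmH2O; new PIP = 11.6 + (-2.083) = 9.517 cmH2O.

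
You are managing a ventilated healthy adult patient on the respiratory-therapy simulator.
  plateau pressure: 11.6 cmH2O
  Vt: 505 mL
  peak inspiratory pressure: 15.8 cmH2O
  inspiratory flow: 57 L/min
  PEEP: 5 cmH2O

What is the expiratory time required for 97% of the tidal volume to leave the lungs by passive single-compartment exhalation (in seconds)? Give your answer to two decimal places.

1.19

Flow: 57 L/min ÷ 60 = 0.95 L/s.
R = (PIP − Pplat)/V̇ = (15.8 − 11.6) / 0.95 = 4.2/0.95 = 4.421 cmH2O·s/L.
C = Vt/(Pplat − PEEP) = 505.0 / (11.6 − 5) = 505.0/6.6 = 76.515 mL/cmH2O.
τ = R × C = 4.421 × 0.07652 L/cmH2O = 0.3383 s.
t = −τ·ln(1 − 0.97) = −0.3383·ln(0.03) = 1.186 s.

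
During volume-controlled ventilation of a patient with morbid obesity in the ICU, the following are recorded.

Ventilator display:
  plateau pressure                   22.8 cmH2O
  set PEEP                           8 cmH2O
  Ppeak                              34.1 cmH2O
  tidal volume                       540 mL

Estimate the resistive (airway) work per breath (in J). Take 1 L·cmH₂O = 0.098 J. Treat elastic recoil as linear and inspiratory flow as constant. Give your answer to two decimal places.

0.60

With constant inspiratory flow the resistive pressure is constant at PIP − Pplat = 34.1 − 22.8 = 11.3 cmH2O, so resistive work = 11.3 × 0.540 = 6.102 L·cmH2O.
× 0.098 J/(L·cmH2O) → 0.598 J.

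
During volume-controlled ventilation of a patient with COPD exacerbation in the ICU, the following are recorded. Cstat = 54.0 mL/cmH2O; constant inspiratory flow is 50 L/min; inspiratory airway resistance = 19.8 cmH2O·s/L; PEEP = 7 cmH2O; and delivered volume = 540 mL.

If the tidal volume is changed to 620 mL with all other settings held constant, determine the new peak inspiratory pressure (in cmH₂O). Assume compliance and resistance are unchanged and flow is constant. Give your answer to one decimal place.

Flow: 50 L/min ÷ 60 = 0.8333 L/s.
PIP = Vt/C + R·V̇ + PEEP (constant-flow equation of motion).
Only the elastic term changes: ΔPIP = ΔVt / C = (620 − 540) / 54.0 = 1.481 cmH2O.
Original PIP = 540/54.0 + 19.8×0.8333 + 7 = 33.499 cmH2O; new PIP = 33.499 + (1.481) = 34.98 cmH2O.

35.0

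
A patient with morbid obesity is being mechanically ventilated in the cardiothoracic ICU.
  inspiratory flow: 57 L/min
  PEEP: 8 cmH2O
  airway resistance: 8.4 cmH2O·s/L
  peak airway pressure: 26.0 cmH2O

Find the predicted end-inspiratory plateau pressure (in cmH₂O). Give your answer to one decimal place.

18.0

Flow: 57 L/min ÷ 60 = 0.95 L/s.
Pplat = PIP − Raw × flow = 26.0 − 8.4 × 0.95 = 26.0 − 7.98 = 18.02 cmH2O.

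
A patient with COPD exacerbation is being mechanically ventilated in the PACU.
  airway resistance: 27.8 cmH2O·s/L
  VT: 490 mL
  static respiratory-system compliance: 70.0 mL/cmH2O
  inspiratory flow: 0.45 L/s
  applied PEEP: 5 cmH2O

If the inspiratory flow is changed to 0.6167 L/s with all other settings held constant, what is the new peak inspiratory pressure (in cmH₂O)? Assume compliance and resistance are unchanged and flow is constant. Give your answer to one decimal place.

29.1

PIP = Vt/C + R·V̇ + PEEP (constant-flow equation of motion).
Only the resistive term changes: ΔPIP = R × ΔV̇ = 27.8 × (0.6167 − 0.45) = 27.8 × 0.1667 = 4.634 cmH2O.
Original PIP = 490/70.0 + 27.8×0.45 + 5 = 24.51 cmH2O; new PIP = 24.51 + (4.634) = 29.144 cmH2O.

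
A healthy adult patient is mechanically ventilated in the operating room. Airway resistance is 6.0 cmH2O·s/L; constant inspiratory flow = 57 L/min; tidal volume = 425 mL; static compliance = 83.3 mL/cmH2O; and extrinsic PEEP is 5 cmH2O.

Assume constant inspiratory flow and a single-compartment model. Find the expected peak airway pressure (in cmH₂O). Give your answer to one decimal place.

15.8

Flow: 57 L/min ÷ 60 = 0.95 L/s.
Equation of motion (constant flow): PIP = Vt/C + R·V̇ + PEEP.
PIP = 425/83.3 + 6.0×0.95 + 5 = 5.102 + 5.7 + 5 = 15.802 cmH2O.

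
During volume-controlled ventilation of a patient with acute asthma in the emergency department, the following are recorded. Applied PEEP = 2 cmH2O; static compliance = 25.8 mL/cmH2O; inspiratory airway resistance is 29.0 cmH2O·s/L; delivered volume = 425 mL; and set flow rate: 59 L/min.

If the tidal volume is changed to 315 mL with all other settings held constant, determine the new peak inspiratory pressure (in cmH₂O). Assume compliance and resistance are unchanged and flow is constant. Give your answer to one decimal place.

Flow: 59 L/min ÷ 60 = 0.9833 L/s.
PIP = Vt/C + R·V̇ + PEEP (constant-flow equation of motion).
Only the elastic term changes: ΔPIP = ΔVt / C = (315 − 425) / 25.8 = -4.264 cmH2O.
Original PIP = 425/25.8 + 29.0×0.9833 + 2 = 46.989 cmH2O; new PIP = 46.989 + (-4.264) = 42.725 cmH2O.

42.7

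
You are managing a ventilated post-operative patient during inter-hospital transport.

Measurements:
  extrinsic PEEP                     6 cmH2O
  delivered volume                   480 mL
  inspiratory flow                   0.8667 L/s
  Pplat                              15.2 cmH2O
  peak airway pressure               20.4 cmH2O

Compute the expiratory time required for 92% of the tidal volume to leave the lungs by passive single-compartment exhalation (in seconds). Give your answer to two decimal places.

0.79

R = (PIP − Pplat)/V̇ = (20.4 − 15.2) / 0.8667 = 5.2/0.8667 = 6.0 cmH2O·s/L.
C = Vt/(Pplat − PEEP) = 480.0 / (15.2 − 6) = 480.0/9.2 = 52.174 mL/cmH2O.
τ = R × C = 6.0 × 0.05217 L/cmH2O = 0.313 s.
t = −τ·ln(1 − 0.92) = −0.313·ln(0.08) = 0.7906 s.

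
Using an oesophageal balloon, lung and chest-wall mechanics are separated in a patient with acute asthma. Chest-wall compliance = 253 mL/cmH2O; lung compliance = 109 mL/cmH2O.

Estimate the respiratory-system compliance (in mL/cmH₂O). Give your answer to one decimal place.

Lung and chest wall are elastances in series: 1/Crs = 1/CL + 1/Ccw.
1/Crs = 1/109 + 1/253 = 0.01313.
Crs = 76.161 mL/cmH2O.

76.2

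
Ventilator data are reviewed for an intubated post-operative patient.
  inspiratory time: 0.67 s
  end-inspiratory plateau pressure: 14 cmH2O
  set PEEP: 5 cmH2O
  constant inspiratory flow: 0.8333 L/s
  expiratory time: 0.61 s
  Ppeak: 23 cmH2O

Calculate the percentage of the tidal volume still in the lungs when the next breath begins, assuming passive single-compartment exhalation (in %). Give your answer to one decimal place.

40.2

Vt = flow × Ti = 0.8333 L/s × 0.67 s × 1000 mL/L = 558.31 mL.
R = (PIP − Pplat)/V̇ = (23 − 14) / 0.8333 = 9.0/0.8333 = 10.8 cmH2O·s/L.
C = Vt/(Pplat − PEEP) = 558.31 / (14 − 5) = 558.31/9.0 = 62.034 mL/cmH2O.
τ = R × C = 10.8 × 0.06203 L/cmH2O = 0.6699 s.
Fraction remaining at end-expiration = e^(−Te/τ) = e^(−0.61/0.6699) = 0.4023 → 40.23%.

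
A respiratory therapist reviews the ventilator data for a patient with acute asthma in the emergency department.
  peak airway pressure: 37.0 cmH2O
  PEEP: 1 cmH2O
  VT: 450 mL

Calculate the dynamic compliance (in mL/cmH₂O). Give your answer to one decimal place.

Dynamic compliance = Vt / (PIP − PEEP) = 450 / (37.0 − 1) = 450 / 36.0 = 12.5 mL/cmH2O.

12.5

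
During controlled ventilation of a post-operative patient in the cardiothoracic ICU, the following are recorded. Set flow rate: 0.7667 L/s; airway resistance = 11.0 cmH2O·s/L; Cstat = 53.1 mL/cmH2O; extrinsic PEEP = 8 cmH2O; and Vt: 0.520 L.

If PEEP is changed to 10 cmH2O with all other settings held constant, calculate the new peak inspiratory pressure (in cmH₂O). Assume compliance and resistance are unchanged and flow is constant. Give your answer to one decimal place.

PIP = Vt/C + R·V̇ + PEEP (constant-flow equation of motion).
Only the baseline term changes: ΔPIP = ΔPEEP = 10 − 8 = 2.0 cmH2O.
Original PIP = 520/53.1 + 11.0×0.7667 + 8 = 26.227 cmH2O; new PIP = 26.227 + (2.0) = 28.227 cmH2O.

28.2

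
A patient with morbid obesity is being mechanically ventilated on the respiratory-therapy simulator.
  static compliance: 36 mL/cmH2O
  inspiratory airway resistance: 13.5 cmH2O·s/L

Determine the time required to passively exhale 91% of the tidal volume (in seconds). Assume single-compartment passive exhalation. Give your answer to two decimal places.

τ = R × C = 13.5 × 36 mL/cmH2O = 13.5 × 0.036 L/cmH2O = 0.486 s.
Exhaled fraction f = 1 − e^(−t/τ) → t = −τ·ln(1 − f) = −0.486·ln(0.09) = 1.17 s.

1.17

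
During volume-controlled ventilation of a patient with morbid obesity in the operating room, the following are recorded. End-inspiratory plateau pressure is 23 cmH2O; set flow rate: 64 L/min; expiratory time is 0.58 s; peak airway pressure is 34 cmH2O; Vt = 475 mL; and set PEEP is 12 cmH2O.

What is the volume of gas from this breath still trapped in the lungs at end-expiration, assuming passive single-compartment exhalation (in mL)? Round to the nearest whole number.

129

Flow: 64 L/min ÷ 60 = 1.0667 L/s.
R = (PIP − Pplat)/V̇ = (34 − 23) / 1.0667 = 11.0/1.0667 = 10.312 cmH2O·s/L.
C = Vt/(Pplat − PEEP) = 475.0 / (23 − 12) = 475.0/11.0 = 43.182 mL/cmH2O.
τ = R × C = 10.312 × 0.04318 L/cmH2O = 0.4453 s.
Fraction remaining = e^(−Te/τ) = e^(−0.58/0.4453) = 0.2719.
Trapped volume = 475.0 × 0.2719 = 129.15 mL.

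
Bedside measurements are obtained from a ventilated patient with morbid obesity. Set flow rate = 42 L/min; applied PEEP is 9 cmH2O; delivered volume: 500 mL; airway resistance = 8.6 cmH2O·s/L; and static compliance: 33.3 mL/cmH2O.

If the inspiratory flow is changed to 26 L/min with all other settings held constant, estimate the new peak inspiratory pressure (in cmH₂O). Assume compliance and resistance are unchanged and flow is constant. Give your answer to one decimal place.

27.7

Flow: 42 L/min ÷ 60 = 0.7 L/s.
New flow: 26 L/min ÷ 60 = 0.4333 L/s.
PIP = Vt/C + R·V̇ + PEEP (constant-flow equation of motion).
Only the resistive term changes: ΔPIP = R × ΔV̇ = 8.6 × (0.4333 − 0.7) = 8.6 × -0.2667 = -2.294 cmH2O.
Original PIP = 500/33.3 + 8.6×0.7 + 9 = 30.035 cmH2O; new PIP = 30.035 + (-2.294) = 27.741 cmH2O.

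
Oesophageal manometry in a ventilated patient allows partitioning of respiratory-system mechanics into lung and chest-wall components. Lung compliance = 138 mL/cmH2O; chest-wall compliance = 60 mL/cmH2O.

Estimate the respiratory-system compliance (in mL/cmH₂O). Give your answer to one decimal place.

Lung and chest wall are elastances in series: 1/Crs = 1/CL + 1/Ccw.
1/Crs = 1/138 + 1/60 = 0.02391.
Crs = 41.824 mL/cmH2O.

41.8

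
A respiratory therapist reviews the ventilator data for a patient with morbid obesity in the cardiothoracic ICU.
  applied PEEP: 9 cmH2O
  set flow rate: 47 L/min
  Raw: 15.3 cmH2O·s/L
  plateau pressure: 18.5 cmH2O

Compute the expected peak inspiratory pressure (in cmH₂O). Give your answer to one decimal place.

30.5

Flow: 47 L/min ÷ 60 = 0.7833 L/s.
PIP = Pplat + Raw × flow = 18.5 + 15.3 × 0.7833 = 18.5 + 11.984 = 30.484 cmH2O.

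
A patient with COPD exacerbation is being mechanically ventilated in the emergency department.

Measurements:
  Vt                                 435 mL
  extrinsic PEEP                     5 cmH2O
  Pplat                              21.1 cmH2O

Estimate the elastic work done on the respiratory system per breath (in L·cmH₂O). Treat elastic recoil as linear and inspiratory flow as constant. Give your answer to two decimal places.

3.50

Elastic work ≈ ½ × (Pplat − PEEP) × Vt = 0.5 × (21.1 − 5) × 0.435 L = 0.5 × 16.1 × 0.435 = 3.502 L·cmH2O.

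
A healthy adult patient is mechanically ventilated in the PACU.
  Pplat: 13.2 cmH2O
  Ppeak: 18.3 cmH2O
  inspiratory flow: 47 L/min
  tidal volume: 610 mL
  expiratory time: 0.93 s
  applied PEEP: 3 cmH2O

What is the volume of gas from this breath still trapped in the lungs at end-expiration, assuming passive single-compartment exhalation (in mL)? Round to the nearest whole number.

Flow: 47 L/min ÷ 60 = 0.7833 L/s.
R = (PIP − Pplat)/V̇ = (18.3 − 13.2) / 0.7833 = 5.1/0.7833 = 6.511 cmH2O·s/L.
C = Vt/(Pplat − PEEP) = 610.0 / (13.2 − 3) = 610.0/10.2 = 59.804 mL/cmH2O.
τ = R × C = 6.511 × 0.0598 L/cmH2O = 0.3894 s.
Fraction remaining = e^(−Te/τ) = e^(−0.93/0.3894) = 0.09179.
Trapped volume = 610.0 × 0.09179 = 55.992 mL.

56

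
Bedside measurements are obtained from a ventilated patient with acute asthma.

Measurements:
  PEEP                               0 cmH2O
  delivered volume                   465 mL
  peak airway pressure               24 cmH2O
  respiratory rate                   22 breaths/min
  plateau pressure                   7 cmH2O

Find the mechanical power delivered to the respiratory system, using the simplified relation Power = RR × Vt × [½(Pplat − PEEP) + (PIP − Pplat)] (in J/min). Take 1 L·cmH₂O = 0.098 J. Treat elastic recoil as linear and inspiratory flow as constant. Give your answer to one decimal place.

20.6

Per-breath work = Vt × [½(Pplat−PEEP) + (PIP−Pplat)] = 0.465 × [0.5×7.0 + 17.0] = 0.465 × 20.5 = 9.533 L·cmH2O.
Power = 22 × 9.533 = 209.73 L·cmH2O/min.
× 0.098 J/(L·cmH2O) → 20.554 J/min.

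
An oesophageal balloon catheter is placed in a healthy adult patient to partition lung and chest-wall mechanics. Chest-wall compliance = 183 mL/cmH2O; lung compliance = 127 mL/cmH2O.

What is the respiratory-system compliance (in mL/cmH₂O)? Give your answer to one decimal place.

Lung and chest wall are elastances in series: 1/Crs = 1/CL + 1/Ccw.
1/Crs = 1/127 + 1/183 = 0.01334.
Crs = 74.963 mL/cmH2O.

75.0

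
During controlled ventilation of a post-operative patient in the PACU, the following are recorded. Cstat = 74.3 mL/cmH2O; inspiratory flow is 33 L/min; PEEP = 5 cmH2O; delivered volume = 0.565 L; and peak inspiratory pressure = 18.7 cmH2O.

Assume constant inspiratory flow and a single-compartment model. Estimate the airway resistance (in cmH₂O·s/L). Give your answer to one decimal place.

11.1

Flow: 33 L/min ÷ 60 = 0.55 L/s.
Equation of motion (constant flow): PIP = Vt/C + R·V̇ + PEEP.
R·V̇ = PIP − Vt/C − PEEP = 18.7 − 565/74.3 − 5 = 18.7 − 7.604 − 5 = 6.096 cmH2O.
R = 6.096 / 0.55 = 11.084 cmH2O·s/L.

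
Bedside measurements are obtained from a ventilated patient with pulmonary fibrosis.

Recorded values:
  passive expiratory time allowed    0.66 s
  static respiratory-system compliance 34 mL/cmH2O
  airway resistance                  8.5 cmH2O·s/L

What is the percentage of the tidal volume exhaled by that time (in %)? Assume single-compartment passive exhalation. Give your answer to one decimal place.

89.8

τ = R × C = 8.5 × 34 mL/cmH2O = 8.5 × 0.034 L/cmH2O = 0.289 s.
Passive exhalation: V(t)/V₀ = e^(−t/τ) = e^(−0.66/0.289) = 0.1019.
Fraction exhaled = 1 − 0.1019 = 0.8981 → 89.81%.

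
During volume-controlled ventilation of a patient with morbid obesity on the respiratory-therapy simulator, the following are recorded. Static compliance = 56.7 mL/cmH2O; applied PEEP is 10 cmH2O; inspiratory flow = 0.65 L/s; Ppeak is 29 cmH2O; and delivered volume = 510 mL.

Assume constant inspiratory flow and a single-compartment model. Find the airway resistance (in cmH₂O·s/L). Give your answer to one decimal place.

15.4

Equation of motion (constant flow): PIP = Vt/C + R·V̇ + PEEP.
R·V̇ = PIP − Vt/C − PEEP = 29 − 510/56.7 − 10 = 29 − 8.995 − 10 = 10.005 cmH2O.
R = 10.005 / 0.65 = 15.392 cmH2O·s/L.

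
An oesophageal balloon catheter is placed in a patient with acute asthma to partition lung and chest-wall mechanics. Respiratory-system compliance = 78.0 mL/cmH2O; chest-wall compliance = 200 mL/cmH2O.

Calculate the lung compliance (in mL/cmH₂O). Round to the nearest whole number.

1/CL = 1/Crs − 1/Ccw.
1/CL = 1/78.0 − 1/200 = 0.007821.
CL = 127.86 mL/cmH2O.

128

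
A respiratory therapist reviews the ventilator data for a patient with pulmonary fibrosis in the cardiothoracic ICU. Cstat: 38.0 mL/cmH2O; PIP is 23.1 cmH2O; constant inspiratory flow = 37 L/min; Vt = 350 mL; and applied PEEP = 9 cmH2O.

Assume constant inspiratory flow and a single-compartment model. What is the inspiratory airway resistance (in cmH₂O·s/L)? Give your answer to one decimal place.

7.9

Flow: 37 L/min ÷ 60 = 0.6167 L/s.
Equation of motion (constant flow): PIP = Vt/C + R·V̇ + PEEP.
R·V̇ = PIP − Vt/C − PEEP = 23.1 − 350/38.0 − 9 = 23.1 − 9.211 − 9 = 4.889 cmH2O.
R = 4.889 / 0.6167 = 7.928 cmH2O·s/L.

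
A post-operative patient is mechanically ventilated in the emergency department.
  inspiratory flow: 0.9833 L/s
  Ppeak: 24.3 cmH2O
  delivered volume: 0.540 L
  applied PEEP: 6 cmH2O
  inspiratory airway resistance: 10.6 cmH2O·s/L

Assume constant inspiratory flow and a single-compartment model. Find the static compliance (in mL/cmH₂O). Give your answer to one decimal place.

68.6

Equation of motion (constant flow): PIP = Vt/C + R·V̇ + PEEP.
Vt/C = PIP − R·V̇ − PEEP = 24.3 − 10.6×0.9833 − 6 = 24.3 − 10.423 − 6 = 7.877 cmH2O.
C = Vt / 7.877 = 540 / 7.877 = 68.554 mL/cmH2O.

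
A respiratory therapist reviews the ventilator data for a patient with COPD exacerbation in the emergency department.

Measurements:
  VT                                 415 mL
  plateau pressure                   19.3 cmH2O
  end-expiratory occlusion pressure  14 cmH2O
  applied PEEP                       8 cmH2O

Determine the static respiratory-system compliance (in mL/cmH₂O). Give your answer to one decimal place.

78.3

End-expiratory occlusion gives total PEEP = 14 cmH2O (intrinsic PEEP = 14 − 8 = 6). Use total PEEP for the elastic gradient.
Cstat = Vt / (Pplat − PEEPtotal) = 415 / (19.3 − 14) = 415 / 5.3 = 78.302 mL/cmH2O.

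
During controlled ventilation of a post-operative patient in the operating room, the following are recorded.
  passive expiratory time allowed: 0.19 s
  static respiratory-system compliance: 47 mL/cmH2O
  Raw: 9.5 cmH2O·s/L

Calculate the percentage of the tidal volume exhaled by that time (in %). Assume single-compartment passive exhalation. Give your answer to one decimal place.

34.7

τ = R × C = 9.5 × 47 mL/cmH2O = 9.5 × 0.047 L/cmH2O = 0.4465 s.
Passive exhalation: V(t)/V₀ = e^(−t/τ) = e^(−0.19/0.4465) = 0.6534.
Fraction exhaled = 1 − 0.6534 = 0.3466 → 34.66%.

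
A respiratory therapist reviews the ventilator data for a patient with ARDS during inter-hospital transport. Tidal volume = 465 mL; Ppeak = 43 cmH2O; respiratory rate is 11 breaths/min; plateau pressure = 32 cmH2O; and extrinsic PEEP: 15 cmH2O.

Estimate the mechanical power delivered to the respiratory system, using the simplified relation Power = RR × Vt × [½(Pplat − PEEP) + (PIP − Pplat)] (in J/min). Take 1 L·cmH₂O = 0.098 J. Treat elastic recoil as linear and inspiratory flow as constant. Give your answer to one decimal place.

9.8

Per-breath work = Vt × [½(Pplat−PEEP) + (PIP−Pplat)] = 0.465 × [0.5×17.0 + 11.0] = 0.465 × 19.5 = 9.068 L·cmH2O.
Power = 11 × 9.068 = 99.748 L·cmH2O/min.
× 0.098 J/(L·cmH2O) → 9.775 J/min.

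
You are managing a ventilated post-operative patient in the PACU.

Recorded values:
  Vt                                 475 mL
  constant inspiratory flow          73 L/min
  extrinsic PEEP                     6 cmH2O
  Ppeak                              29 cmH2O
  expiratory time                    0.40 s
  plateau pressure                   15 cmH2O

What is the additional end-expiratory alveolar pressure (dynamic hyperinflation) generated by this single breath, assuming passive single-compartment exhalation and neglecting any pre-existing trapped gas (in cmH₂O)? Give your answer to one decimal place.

Flow: 73 L/min ÷ 60 = 1.2167 L/s.
R = (PIP − Pplat)/V̇ = (29 − 15) / 1.2167 = 14.0/1.2167 = 11.507 cmH2O·s/L.
C = Vt/(Pplat − PEEP) = 475.0 / (15 − 6) = 475.0/9.0 = 52.778 mL/cmH2O.
τ = R × C = 11.507 × 0.05278 L/cmH2O = 0.6073 s.
Fraction remaining = e^(−Te/τ) = e^(−0.40/0.6073) = 0.5175; trapped volume = 475.0 × 0.5175 = 245.81 mL.
Additional alveolar pressure from trapping ≈ V_trapped / C = 245.81 / 52.778 = 4.657 cmH2O.

4.7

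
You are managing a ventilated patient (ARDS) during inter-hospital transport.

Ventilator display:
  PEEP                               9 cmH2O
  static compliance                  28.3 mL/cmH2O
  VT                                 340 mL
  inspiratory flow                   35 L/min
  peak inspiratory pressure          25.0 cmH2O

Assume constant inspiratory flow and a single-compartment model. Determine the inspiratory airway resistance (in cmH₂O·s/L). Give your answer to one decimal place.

Flow: 35 L/min ÷ 60 = 0.5833 L/s.
Equation of motion (constant flow): PIP = Vt/C + R·V̇ + PEEP.
R·V̇ = PIP − Vt/C − PEEP = 25.0 − 340/28.3 − 9 = 25.0 − 12.014 − 9 = 3.986 cmH2O.
R = 3.986 / 0.5833 = 6.834 cmH2O·s/L.

6.8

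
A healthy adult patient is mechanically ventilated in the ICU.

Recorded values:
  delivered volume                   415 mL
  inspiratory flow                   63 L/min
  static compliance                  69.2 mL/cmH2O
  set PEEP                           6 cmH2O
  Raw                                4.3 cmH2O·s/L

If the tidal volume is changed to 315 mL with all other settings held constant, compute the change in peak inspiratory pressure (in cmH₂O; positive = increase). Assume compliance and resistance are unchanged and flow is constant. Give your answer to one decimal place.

-1.4

PIP = Vt/C + R·V̇ + PEEP (constant-flow equation of motion).
Only the elastic term changes: ΔPIP = ΔVt / C = (315 − 415) / 69.2 = -1.445 cmH2O.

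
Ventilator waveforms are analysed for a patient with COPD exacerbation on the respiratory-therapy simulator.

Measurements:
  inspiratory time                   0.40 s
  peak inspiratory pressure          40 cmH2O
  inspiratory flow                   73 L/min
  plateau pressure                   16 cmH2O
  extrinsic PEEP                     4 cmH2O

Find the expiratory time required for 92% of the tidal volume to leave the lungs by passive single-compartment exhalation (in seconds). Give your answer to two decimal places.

2.02

Flow: 73 L/min ÷ 60 = 1.2167 L/s.
Vt = flow × Ti = 1.2167 L/s × 0.40 s × 1000 mL/L = 486.68 mL.
R = (PIP − Pplat)/V̇ = (40 − 16) / 1.2167 = 24.0/1.2167 = 19.725 cmH2O·s/L.
C = Vt/(Pplat − PEEP) = 486.68 / (16 − 4) = 486.68/12.0 = 40.557 mL/cmH2O.
τ = R × C = 19.725 × 0.04056 L/cmH2O = 0.8 s.
t = −τ·ln(1 − 0.92) = −0.8·ln(0.08) = 2.021 s.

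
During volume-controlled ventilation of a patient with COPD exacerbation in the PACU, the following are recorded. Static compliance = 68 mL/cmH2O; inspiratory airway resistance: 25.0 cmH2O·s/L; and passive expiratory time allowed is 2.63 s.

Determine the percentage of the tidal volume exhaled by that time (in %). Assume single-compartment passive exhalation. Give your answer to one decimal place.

τ = R × C = 25.0 × 68 mL/cmH2O = 25.0 × 0.068 L/cmH2O = 1.7 s.
Passive exhalation: V(t)/V₀ = e^(−t/τ) = e^(−2.63/1.7) = 0.2129.
Fraction exhaled = 1 − 0.2129 = 0.7871 → 78.71%.

78.7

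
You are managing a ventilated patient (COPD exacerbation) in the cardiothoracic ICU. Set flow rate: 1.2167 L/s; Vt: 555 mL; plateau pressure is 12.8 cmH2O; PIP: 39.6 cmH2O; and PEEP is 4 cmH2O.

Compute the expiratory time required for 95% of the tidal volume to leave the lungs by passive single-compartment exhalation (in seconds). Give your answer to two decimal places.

R = (PIP − Pplat)/V̇ = (39.6 − 12.8) / 1.2167 = 26.8/1.2167 = 22.027 cmH2O·s/L.
C = Vt/(Pplat − PEEP) = 555.0 / (12.8 − 4) = 555.0/8.8 = 63.068 mL/cmH2O.
τ = R × C = 22.027 × 0.06307 L/cmH2O = 1.389 s.
t = −τ·ln(1 − 0.95) = −1.389·ln(0.05) = 4.161 s.

4.16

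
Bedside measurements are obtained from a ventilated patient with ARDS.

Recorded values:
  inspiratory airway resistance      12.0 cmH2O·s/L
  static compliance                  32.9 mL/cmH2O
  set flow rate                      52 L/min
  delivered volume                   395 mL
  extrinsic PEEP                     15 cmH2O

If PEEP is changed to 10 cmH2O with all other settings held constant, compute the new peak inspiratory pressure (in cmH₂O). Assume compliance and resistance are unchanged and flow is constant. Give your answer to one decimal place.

Flow: 52 L/min ÷ 60 = 0.8667 L/s.
PIP = Vt/C + R·V̇ + PEEP (constant-flow equation of motion).
Only the baseline term changes: ΔPIP = ΔPEEP = 10 − 15 = -5.0 cmH2O.
Original PIP = 395/32.9 + 12.0×0.8667 + 15 = 37.406 cmH2O; new PIP = 37.406 + (-5.0) = 32.406 cmH2O.

32.4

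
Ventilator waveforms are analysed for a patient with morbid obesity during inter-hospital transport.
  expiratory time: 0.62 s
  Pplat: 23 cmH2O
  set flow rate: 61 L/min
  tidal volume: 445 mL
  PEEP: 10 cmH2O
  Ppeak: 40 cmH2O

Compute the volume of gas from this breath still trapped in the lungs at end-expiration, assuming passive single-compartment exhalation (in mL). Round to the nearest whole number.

151

Flow: 61 L/min ÷ 60 = 1.0167 L/s.
R = (PIP − Pplat)/V̇ = (40 − 23) / 1.0167 = 17.0/1.0167 = 16.721 cmH2O·s/L.
C = Vt/(Pplat − PEEP) = 445.0 / (23 − 10) = 445.0/13.0 = 34.231 mL/cmH2O.
τ = R × C = 16.721 × 0.03423 L/cmH2O = 0.5724 s.
Fraction remaining = e^(−Te/τ) = e^(−0.62/0.5724) = 0.3385.
Trapped volume = 445.0 × 0.3385 = 150.63 mL.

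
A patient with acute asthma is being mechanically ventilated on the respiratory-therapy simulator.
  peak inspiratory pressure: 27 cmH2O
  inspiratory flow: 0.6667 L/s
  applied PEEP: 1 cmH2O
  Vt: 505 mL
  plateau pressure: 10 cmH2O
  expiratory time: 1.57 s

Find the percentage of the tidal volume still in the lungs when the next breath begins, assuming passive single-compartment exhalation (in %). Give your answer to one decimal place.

R = (PIP − Pplat)/V̇ = (27 − 10) / 0.6667 = 17.0/0.6667 = 25.499 cmH2O·s/L.
C = Vt/(Pplat − PEEP) = 505.0 / (10 − 1) = 505.0/9.0 = 56.111 mL/cmH2O.
τ = R × C = 25.499 × 0.05611 L/cmH2O = 1.431 s.
Fraction remaining at end-expiration = e^(−Te/τ) = e^(−1.57/1.431) = 0.3338 → 33.38%.

33.4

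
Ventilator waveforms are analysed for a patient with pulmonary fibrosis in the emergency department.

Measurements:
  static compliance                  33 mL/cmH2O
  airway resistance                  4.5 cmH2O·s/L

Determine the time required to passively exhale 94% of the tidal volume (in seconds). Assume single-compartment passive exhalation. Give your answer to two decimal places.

0.42

τ = R × C = 4.5 × 33 mL/cmH2O = 4.5 × 0.033 L/cmH2O = 0.1485 s.
Exhaled fraction f = 1 − e^(−t/τ) → t = −τ·ln(1 − f) = −0.1485·ln(0.06) = 0.4178 s.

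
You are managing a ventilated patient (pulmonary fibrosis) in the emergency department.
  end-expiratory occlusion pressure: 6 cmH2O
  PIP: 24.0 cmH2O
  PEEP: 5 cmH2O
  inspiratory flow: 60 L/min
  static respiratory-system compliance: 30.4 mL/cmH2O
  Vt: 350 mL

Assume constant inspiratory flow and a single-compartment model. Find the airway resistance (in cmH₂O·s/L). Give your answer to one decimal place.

Flow: 60 L/min ÷ 60 = 1 L/s.
Total PEEP = 6 cmH2O (set 5 + intrinsic 1); this is the baseline alveolar pressure.
Equation of motion (constant flow): PIP = Vt/C + R·V̇ + PEEP.
R·V̇ = PIP − Vt/C − PEEP = 24.0 − 350/30.4 − 6 = 24.0 − 11.513 − 6 = 6.487 cmH2O.
R = 6.487 / 1 = 6.487 cmH2O·s/L.

6.5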